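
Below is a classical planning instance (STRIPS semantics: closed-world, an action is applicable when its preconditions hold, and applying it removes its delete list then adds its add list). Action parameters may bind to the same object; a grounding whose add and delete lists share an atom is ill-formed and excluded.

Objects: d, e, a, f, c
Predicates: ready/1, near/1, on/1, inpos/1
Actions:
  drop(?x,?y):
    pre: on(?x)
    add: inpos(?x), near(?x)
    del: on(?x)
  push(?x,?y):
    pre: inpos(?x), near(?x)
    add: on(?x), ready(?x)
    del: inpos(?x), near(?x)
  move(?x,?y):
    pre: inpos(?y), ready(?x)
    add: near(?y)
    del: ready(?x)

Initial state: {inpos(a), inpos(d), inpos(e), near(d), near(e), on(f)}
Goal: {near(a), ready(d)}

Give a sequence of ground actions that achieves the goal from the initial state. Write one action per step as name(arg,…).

1. push(d,d)  →  {inpos(a), inpos(e), near(e), on(d), on(f), ready(d)}
2. push(e,d)  →  {inpos(a), on(d), on(e), on(f), ready(d), ready(e)}
3. move(e,a)  →  {inpos(a), near(a), on(d), on(e), on(f), ready(d)}

push(d,d); push(e,d); move(e,a)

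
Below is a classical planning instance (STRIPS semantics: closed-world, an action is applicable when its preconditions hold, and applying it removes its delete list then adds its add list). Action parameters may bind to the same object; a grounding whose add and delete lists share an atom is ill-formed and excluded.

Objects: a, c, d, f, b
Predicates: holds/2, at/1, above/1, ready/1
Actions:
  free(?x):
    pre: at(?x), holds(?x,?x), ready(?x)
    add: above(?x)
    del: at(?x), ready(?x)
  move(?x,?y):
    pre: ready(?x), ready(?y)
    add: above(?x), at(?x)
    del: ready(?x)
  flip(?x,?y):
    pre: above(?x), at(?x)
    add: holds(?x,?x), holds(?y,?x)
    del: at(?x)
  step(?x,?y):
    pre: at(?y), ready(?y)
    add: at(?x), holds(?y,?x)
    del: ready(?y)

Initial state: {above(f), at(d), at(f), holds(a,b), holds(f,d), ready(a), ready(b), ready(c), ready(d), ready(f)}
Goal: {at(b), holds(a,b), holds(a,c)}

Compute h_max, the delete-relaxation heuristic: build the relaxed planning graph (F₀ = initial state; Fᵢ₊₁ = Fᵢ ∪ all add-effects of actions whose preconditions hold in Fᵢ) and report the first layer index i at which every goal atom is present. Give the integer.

F0 = init (10 atoms)
F1 = F0 ∪ {above(a), above(b), above(c), above(d), at(a), at(b), at(c), holds(a,f), holds(b,f), holds(c,f), holds(d,a), holds(d,b), holds(d,c), holds(d,d), holds(d,f), holds(f,a), holds(f,b), holds(f,c), holds(f,f)}  (29 atoms)
F2 = F1 ∪ {holds(a,a), holds(a,c), holds(a,d), holds(b,a), holds(b,b), holds(b,c), holds(b,d), holds(c,a), holds(c,b), holds(c,c), holds(c,d)}  (40 atoms)
goal ⊆ F2  ⇒  h_max = 2

2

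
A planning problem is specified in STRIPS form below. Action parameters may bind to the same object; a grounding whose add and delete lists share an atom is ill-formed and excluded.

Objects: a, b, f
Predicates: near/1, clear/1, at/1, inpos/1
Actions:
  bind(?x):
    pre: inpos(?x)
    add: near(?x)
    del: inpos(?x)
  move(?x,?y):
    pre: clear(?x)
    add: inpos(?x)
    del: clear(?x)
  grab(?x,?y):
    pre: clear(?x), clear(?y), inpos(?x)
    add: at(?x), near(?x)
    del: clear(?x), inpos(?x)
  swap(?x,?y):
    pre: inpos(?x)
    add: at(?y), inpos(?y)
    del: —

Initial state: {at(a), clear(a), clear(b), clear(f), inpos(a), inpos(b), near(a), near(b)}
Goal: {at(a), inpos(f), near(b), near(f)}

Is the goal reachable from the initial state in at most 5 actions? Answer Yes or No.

1. move(f,a)  →  {at(a), clear(a), clear(b), inpos(a), inpos(b), inpos(f), near(a), near(b)}
2. bind(f)  →  {at(a), clear(a), clear(b), inpos(a), inpos(b), near(a), near(b), near(f)}
3. swap(a,f)  →  {at(a), at(f), clear(a), clear(b), inpos(a), inpos(b), inpos(f), near(a), near(b), near(f)}
optimal plan length = 3; 3 ≤ 5

Yes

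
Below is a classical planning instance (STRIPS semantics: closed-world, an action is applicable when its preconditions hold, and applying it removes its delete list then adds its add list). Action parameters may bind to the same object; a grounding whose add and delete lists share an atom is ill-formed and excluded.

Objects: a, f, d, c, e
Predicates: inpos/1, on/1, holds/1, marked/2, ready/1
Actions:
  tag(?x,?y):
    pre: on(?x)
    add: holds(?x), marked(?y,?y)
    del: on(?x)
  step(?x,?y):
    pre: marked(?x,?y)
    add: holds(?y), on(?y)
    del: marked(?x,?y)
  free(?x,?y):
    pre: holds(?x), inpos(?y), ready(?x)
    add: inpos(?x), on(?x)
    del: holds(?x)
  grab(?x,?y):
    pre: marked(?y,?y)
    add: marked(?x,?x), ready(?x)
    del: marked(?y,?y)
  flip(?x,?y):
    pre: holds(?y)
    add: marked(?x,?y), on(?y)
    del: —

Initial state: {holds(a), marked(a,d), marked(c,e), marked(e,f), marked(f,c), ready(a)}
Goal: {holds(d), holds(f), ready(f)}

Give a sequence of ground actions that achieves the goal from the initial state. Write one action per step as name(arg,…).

step(a,d); tag(d,a); step(e,f); grab(f,a)

1. step(a,d)  →  {holds(a), holds(d), marked(c,e), marked(e,f), marked(f,c), on(d), ready(a)}
2. tag(d,a)  →  {holds(a), holds(d), marked(a,a), marked(c,e), marked(e,f), marked(f,c), ready(a)}
3. step(e,f)  →  {holds(a), holds(d), holds(f), marked(a,a), marked(c,e), marked(f,c), on(f), ready(a)}
4. grab(f,a)  →  {holds(a), holds(d), holds(f), marked(c,e), marked(f,c), marked(f,f), on(f), ready(a), ready(f)}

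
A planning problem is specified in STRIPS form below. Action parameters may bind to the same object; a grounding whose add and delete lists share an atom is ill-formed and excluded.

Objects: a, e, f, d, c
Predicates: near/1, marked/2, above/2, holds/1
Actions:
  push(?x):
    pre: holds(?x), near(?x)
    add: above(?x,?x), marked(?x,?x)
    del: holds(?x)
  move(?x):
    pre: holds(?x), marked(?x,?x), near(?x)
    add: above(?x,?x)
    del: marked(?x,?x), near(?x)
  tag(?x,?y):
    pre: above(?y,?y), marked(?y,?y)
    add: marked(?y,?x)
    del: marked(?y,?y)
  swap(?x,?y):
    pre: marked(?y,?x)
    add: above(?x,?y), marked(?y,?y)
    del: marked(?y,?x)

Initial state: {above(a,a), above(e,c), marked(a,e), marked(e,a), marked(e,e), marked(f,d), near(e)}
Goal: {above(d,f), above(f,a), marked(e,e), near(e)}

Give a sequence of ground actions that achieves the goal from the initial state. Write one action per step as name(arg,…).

1. swap(e,a)  →  {above(a,a), above(e,a), above(e,c), marked(a,a), marked(e,a), marked(e,e), marked(f,d), near(e)}
2. tag(f,a)  →  {above(a,a), above(e,a), above(e,c), marked(a,f), marked(e,a), marked(e,e), marked(f,d), near(e)}
3. swap(f,a)  →  {above(a,a), above(e,a), above(e,c), above(f,a), marked(a,a), marked(e,a), marked(e,e), marked(f,d), near(e)}
4. swap(d,f)  →  {above(a,a), above(d,f), above(e,a), above(e,c), above(f,a), marked(a,a), marked(e,a), marked(e,e), marked(f,f), near(e)}

swap(e,a); tag(f,a); swap(f,a); swap(d,f)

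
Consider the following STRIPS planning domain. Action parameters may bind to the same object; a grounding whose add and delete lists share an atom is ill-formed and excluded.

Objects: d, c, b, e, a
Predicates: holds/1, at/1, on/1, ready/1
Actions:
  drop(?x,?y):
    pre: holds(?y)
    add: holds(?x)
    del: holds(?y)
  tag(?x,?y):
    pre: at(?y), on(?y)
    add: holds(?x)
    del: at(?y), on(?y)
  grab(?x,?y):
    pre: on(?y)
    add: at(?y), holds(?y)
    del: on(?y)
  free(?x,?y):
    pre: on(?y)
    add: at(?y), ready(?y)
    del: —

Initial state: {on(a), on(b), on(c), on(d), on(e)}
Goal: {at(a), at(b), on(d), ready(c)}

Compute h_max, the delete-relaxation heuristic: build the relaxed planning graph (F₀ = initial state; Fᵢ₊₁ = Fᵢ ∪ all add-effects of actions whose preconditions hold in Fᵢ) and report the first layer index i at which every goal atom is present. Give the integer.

1

F0 = init (5 atoms)
F1 = F0 ∪ {at(a), at(b), at(c), at(d), at(e), holds(a), holds(b), holds(c), holds(d), holds(e), ready(a), ready(b), ready(c), ready(d), ready(e)}  (20 atoms)
goal ⊆ F1  ⇒  h_max = 1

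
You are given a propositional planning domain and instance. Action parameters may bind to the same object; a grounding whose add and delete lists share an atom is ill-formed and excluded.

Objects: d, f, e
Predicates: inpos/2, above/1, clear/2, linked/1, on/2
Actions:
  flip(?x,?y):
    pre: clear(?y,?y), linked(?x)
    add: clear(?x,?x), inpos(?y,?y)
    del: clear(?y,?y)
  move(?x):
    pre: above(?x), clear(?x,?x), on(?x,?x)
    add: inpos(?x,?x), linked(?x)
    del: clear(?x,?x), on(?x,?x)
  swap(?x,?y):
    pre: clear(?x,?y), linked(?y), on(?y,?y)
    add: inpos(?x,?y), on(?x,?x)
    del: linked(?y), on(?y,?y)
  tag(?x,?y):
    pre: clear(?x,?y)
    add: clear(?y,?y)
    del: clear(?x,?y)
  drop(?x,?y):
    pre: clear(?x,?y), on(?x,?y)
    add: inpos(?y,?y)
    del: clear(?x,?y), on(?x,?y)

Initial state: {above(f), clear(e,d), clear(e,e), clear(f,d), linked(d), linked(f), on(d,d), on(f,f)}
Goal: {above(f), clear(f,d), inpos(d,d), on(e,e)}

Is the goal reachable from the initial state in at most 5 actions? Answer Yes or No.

1. flip(d,e)  →  {above(f), clear(d,d), clear(e,d), clear(f,d), inpos(e,e), linked(d), linked(f), on(d,d), on(f,f)}
2. flip(f,d)  →  {above(f), clear(e,d), clear(f,d), clear(f,f), inpos(d,d), inpos(e,e), linked(d), linked(f), on(d,d), on(f,f)}
3. swap(e,d)  →  {above(f), clear(e,d), clear(f,d), clear(f,f), inpos(d,d), inpos(e,d), inpos(e,e), linked(f), on(e,e), on(f,f)}
optimal plan length = 3; 3 ≤ 5

Yes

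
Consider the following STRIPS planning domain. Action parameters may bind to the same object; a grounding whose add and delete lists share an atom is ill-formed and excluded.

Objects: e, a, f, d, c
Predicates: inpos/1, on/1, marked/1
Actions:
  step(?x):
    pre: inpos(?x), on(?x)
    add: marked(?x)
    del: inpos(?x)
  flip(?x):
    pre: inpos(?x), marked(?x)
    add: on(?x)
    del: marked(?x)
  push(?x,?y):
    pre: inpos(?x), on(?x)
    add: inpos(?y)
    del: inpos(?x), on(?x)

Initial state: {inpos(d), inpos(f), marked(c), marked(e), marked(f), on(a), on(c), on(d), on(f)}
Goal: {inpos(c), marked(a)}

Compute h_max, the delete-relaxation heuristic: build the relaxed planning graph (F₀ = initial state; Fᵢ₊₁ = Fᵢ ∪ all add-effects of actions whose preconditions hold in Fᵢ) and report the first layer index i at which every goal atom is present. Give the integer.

2

F0 = init (9 atoms)
F1 = F0 ∪ {inpos(a), inpos(c), inpos(e), marked(d)}  (13 atoms)
F2 = F1 ∪ {marked(a), on(e)}  (15 atoms)
goal ⊆ F2  ⇒  h_max = 2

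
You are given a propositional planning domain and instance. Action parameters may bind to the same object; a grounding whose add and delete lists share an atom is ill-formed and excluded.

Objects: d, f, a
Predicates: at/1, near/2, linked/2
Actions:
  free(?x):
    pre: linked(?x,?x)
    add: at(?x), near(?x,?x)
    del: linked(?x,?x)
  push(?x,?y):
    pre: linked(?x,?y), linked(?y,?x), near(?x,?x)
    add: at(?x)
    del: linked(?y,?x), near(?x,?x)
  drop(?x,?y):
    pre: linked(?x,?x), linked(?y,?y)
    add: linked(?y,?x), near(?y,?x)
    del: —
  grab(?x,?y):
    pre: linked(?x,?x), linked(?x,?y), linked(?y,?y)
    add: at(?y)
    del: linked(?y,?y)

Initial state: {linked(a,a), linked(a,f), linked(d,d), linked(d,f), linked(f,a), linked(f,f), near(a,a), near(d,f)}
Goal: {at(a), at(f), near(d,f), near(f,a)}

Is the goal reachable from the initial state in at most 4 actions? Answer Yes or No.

1. push(a,f)  →  {at(a), linked(a,a), linked(a,f), linked(d,d), linked(d,f), linked(f,f), near(d,f)}
2. drop(a,f)  →  {at(a), linked(a,a), linked(a,f), linked(d,d), linked(d,f), linked(f,a), linked(f,f), near(d,f), near(f,a)}
3. free(f)  →  {at(a), at(f), linked(a,a), linked(a,f), linked(d,d), linked(d,f), linked(f,a), near(d,f), near(f,a), near(f,f)}
optimal plan length = 3; 3 ≤ 4

Yes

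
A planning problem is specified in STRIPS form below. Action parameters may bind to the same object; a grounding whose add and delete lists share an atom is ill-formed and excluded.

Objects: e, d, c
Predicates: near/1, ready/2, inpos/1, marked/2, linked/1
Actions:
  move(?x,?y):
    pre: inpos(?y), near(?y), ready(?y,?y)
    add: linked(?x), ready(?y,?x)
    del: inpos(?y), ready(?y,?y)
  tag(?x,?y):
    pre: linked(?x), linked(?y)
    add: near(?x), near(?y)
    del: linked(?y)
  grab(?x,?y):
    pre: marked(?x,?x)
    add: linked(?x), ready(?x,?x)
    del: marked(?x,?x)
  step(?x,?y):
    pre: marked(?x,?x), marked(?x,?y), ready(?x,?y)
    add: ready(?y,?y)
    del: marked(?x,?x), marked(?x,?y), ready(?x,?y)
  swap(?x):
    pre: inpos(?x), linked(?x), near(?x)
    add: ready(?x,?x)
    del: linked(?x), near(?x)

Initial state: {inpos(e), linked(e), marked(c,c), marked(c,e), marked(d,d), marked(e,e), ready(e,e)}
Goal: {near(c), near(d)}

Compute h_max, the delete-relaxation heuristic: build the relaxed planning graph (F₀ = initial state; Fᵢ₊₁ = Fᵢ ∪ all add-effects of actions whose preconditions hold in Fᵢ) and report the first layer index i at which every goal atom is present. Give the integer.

2

F0 = init (7 atoms)
F1 = F0 ∪ {linked(c), linked(d), near(e), ready(c,c), ready(d,d)}  (12 atoms)
F2 = F1 ∪ {near(c), near(d), ready(e,c), ready(e,d)}  (16 atoms)
goal ⊆ F2  ⇒  h_max = 2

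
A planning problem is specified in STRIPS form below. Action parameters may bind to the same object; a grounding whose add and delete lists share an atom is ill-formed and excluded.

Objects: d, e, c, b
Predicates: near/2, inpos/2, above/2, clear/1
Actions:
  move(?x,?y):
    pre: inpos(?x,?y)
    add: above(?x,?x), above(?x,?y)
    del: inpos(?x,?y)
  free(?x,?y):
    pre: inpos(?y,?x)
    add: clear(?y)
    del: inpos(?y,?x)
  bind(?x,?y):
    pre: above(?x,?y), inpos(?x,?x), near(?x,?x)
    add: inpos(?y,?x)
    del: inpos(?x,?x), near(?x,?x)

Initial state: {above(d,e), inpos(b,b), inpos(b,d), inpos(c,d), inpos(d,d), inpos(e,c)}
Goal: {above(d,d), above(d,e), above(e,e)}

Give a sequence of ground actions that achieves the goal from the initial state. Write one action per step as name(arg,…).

move(d,d); move(e,c)

1. move(d,d)  →  {above(d,d), above(d,e), inpos(b,b), inpos(b,d), inpos(c,d), inpos(e,c)}
2. move(e,c)  →  {above(d,d), above(d,e), above(e,c), above(e,e), inpos(b,b), inpos(b,d), inpos(c,d)}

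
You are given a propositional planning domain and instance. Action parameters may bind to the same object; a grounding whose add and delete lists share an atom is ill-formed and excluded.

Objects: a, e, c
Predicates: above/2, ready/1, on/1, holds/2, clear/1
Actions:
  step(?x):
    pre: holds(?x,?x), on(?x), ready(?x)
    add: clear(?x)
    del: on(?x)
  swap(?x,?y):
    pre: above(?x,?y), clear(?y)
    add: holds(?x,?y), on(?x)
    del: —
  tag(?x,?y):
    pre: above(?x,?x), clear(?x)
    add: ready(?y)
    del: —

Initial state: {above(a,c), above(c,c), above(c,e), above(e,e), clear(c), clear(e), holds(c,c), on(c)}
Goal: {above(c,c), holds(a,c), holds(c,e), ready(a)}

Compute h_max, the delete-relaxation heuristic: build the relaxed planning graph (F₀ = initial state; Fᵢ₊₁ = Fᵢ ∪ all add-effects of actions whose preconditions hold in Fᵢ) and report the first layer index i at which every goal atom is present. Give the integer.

F0 = init (8 atoms)
F1 = F0 ∪ {holds(a,c), holds(c,e), holds(e,e), on(a), on(e), ready(a), ready(c), ready(e)}  (16 atoms)
goal ⊆ F1  ⇒  h_max = 1

1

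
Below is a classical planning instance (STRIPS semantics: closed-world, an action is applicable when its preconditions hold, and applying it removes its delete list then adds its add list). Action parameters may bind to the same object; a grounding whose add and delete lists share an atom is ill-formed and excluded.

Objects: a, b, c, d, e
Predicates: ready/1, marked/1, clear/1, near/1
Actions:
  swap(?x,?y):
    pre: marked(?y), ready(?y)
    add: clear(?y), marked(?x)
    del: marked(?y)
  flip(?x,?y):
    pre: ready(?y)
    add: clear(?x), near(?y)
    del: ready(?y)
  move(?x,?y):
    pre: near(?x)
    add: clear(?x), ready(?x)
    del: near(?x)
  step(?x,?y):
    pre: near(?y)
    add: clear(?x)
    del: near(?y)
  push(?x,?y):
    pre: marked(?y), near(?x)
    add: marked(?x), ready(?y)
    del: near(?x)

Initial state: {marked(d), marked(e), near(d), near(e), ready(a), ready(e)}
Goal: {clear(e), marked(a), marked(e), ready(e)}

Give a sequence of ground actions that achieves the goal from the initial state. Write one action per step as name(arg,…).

1. swap(a,e)  →  {clear(e), marked(a), marked(d), near(d), near(e), ready(a), ready(e)}
2. push(e,a)  →  {clear(e), marked(a), marked(d), marked(e), near(d), ready(a), ready(e)}

swap(a,e); push(e,a)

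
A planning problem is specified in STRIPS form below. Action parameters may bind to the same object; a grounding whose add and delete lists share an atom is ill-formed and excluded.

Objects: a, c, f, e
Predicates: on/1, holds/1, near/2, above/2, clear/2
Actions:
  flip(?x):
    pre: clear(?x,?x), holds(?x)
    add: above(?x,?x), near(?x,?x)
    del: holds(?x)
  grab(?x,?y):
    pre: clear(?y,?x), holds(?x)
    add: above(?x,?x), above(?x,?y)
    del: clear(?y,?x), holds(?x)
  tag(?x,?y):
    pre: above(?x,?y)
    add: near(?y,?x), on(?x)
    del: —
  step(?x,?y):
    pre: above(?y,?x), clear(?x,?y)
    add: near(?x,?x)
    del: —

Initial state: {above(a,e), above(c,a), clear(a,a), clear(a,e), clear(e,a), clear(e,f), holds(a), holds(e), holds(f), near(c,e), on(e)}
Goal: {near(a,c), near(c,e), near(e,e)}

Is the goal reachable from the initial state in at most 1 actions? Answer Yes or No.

1. tag(c,a)  →  {above(a,e), above(c,a), clear(a,a), clear(a,e), clear(e,a), clear(e,f), holds(a), holds(e), holds(f), near(a,c), near(c,e), on(c), on(e)}
2. step(e,a)  →  {above(a,e), above(c,a), clear(a,a), clear(a,e), clear(e,a), clear(e,f), holds(a), holds(e), holds(f), near(a,c), near(c,e), near(e,e), on(c), on(e)}
optimal plan length = 2; 2 > 1

No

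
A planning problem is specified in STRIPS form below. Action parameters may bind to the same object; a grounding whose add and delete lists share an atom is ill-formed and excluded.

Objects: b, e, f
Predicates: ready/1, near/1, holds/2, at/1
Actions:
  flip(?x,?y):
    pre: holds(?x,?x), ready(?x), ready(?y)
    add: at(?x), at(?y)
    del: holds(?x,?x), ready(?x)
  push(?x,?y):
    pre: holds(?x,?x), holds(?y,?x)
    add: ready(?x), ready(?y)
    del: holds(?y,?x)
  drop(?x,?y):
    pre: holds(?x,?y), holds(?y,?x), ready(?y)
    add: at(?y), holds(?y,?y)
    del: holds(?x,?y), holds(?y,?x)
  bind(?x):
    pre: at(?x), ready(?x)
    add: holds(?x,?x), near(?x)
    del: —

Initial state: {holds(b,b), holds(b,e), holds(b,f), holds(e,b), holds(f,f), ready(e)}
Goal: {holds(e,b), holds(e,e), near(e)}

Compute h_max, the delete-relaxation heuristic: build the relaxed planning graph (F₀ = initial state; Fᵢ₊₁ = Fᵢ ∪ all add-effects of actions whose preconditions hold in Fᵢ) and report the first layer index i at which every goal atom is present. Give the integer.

2

F0 = init (6 atoms)
F1 = F0 ∪ {at(e), holds(e,e), ready(b), ready(f)}  (10 atoms)
F2 = F1 ∪ {at(b), at(f), near(e)}  (13 atoms)
goal ⊆ F2  ⇒  h_max = 2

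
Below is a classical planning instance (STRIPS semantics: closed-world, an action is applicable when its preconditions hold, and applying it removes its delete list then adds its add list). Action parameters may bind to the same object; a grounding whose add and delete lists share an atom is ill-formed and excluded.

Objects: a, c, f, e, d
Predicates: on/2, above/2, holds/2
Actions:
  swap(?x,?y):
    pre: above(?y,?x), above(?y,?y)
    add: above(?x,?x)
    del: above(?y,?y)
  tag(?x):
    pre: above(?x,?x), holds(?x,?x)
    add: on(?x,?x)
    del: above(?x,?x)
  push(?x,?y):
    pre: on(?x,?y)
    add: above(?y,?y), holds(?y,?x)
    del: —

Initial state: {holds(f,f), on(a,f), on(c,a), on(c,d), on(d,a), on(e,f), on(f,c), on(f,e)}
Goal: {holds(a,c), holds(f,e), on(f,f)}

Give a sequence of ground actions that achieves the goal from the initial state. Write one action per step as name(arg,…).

push(c,a); push(e,f); tag(f)

1. push(c,a)  →  {above(a,a), holds(a,c), holds(f,f), on(a,f), on(c,a), on(c,d), on(d,a), on(e,f), on(f,c), on(f,e)}
2. push(e,f)  →  {above(a,a), above(f,f), holds(a,c), holds(f,e), holds(f,f), on(a,f), on(c,a), on(c,d), on(d,a), on(e,f), on(f,c), on(f,e)}
3. tag(f)  →  {above(a,a), holds(a,c), holds(f,e), holds(f,f), on(a,f), on(c,a), on(c,d), on(d,a), on(e,f), on(f,c), on(f,e), on(f,f)}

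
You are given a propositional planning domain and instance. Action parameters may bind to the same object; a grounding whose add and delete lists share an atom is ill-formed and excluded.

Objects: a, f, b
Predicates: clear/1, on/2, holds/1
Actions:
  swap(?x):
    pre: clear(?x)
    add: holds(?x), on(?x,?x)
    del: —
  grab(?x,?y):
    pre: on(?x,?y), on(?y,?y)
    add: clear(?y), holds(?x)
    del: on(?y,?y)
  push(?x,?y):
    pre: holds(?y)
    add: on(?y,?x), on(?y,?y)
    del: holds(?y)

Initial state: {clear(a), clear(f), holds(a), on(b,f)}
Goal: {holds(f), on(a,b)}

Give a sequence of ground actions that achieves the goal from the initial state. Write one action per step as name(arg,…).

1. swap(f)  →  {clear(a), clear(f), holds(a), holds(f), on(b,f), on(f,f)}
2. push(b,a)  →  {clear(a), clear(f), holds(f), on(a,a), on(a,b), on(b,f), on(f,f)}

swap(f); push(b,a)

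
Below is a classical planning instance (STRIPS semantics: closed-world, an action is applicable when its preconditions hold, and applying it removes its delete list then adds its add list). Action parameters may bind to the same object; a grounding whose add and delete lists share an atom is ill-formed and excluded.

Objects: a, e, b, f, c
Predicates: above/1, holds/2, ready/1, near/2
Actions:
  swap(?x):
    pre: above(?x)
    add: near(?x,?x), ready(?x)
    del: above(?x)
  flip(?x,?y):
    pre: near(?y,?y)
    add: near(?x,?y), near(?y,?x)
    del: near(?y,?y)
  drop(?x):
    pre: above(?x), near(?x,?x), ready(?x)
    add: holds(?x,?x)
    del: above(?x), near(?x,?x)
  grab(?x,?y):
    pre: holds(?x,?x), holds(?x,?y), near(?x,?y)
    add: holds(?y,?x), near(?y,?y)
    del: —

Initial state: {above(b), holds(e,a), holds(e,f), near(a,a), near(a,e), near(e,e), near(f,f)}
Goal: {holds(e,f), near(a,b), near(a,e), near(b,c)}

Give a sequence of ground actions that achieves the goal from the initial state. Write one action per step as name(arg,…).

1. swap(b)  →  {holds(e,a), holds(e,f), near(a,a), near(a,e), near(b,b), near(e,e), near(f,f), ready(b)}
2. flip(b,a)  →  {holds(e,a), holds(e,f), near(a,b), near(a,e), near(b,a), near(b,b), near(e,e), near(f,f), ready(b)}
3. flip(c,b)  →  {holds(e,a), holds(e,f), near(a,b), near(a,e), near(b,a), near(b,c), near(c,b), near(e,e), near(f,f), ready(b)}

swap(b); flip(b,a); flip(c,b)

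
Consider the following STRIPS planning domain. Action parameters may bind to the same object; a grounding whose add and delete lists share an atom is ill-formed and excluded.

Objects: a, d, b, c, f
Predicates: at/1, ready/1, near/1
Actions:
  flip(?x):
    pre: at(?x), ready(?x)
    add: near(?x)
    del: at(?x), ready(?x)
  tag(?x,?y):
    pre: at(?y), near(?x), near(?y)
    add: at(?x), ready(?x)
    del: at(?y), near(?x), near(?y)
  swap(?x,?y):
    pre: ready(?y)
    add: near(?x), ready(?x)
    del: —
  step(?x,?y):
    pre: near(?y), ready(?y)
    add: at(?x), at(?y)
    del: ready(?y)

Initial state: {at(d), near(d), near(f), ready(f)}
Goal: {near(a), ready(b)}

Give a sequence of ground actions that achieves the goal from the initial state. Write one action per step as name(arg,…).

1. swap(a,f)  →  {at(d), near(a), near(d), near(f), ready(a), ready(f)}
2. swap(b,a)  →  {at(d), near(a), near(b), near(d), near(f), ready(a), ready(b), ready(f)}

swap(a,f); swap(b,a)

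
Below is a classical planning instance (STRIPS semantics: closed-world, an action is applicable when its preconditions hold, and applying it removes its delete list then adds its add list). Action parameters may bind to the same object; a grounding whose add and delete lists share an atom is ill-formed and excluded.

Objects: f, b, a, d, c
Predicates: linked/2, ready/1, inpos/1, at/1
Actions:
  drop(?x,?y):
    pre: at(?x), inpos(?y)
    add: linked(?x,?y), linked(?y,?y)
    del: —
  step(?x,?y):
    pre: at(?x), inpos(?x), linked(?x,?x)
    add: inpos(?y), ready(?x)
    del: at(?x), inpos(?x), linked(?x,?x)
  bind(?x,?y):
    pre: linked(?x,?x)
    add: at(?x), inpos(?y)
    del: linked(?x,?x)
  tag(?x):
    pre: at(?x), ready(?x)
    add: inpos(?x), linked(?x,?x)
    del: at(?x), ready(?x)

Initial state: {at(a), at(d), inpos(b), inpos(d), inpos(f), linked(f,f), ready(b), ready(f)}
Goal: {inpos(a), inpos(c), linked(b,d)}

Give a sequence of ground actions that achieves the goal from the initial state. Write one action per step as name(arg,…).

1. drop(a,b)  →  {at(a), at(d), inpos(b), inpos(d), inpos(f), linked(a,b), linked(b,b), linked(f,f), ready(b), ready(f)}
2. bind(f,a)  →  {at(a), at(d), at(f), inpos(a), inpos(b), inpos(d), inpos(f), linked(a,b), linked(b,b), ready(b), ready(f)}
3. bind(b,c)  →  {at(a), at(b), at(d), at(f), inpos(a), inpos(b), inpos(c), inpos(d), inpos(f), linked(a,b), ready(b), ready(f)}
4. drop(b,d)  →  {at(a), at(b), at(d), at(f), inpos(a), inpos(b), inpos(c), inpos(d), inpos(f), linked(a,b), linked(b,d), linked(d,d), ready(b), ready(f)}

drop(a,b); bind(f,a); bind(b,c); drop(b,d)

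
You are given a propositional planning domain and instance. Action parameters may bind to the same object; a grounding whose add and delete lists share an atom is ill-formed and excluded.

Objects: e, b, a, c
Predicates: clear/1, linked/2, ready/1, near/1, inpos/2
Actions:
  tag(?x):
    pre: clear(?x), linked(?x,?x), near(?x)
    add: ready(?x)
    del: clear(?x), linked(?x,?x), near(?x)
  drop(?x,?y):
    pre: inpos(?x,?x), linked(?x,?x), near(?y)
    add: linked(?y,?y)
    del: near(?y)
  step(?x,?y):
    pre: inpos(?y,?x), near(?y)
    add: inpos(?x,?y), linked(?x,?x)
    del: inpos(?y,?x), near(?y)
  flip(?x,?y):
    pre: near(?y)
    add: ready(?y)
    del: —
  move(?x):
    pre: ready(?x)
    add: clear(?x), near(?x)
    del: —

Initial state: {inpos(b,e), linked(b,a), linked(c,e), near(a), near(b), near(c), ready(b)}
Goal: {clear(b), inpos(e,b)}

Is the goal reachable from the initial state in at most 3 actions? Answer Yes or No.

1. step(e,b)  →  {inpos(e,b), linked(b,a), linked(c,e), linked(e,e), near(a), near(c), ready(b)}
2. move(b)  →  {clear(b), inpos(e,b), linked(b,a), linked(c,e), linked(e,e), near(a), near(b), near(c), ready(b)}
optimal plan length = 2; 2 ≤ 3

Yes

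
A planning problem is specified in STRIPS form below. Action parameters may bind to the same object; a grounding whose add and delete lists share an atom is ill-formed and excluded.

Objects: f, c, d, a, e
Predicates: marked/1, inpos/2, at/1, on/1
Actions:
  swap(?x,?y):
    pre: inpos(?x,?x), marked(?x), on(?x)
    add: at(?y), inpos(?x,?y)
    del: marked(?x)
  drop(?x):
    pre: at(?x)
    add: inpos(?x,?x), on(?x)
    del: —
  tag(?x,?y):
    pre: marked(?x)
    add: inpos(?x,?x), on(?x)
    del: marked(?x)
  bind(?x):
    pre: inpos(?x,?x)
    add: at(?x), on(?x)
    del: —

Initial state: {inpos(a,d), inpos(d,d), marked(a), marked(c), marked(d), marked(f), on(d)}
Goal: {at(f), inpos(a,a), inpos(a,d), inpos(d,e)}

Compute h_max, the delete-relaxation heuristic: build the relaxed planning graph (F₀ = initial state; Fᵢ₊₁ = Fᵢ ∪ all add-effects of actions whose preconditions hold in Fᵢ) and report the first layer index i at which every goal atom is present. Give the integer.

F0 = init (7 atoms)
F1 = F0 ∪ {at(a), at(c), at(d), at(e), at(f), inpos(a,a), inpos(c,c), inpos(d,a), inpos(d,c), inpos(d,e), inpos(d,f), inpos(f,f), on(a), on(c), on(f)}  (22 atoms)
goal ⊆ F1  ⇒  h_max = 1

1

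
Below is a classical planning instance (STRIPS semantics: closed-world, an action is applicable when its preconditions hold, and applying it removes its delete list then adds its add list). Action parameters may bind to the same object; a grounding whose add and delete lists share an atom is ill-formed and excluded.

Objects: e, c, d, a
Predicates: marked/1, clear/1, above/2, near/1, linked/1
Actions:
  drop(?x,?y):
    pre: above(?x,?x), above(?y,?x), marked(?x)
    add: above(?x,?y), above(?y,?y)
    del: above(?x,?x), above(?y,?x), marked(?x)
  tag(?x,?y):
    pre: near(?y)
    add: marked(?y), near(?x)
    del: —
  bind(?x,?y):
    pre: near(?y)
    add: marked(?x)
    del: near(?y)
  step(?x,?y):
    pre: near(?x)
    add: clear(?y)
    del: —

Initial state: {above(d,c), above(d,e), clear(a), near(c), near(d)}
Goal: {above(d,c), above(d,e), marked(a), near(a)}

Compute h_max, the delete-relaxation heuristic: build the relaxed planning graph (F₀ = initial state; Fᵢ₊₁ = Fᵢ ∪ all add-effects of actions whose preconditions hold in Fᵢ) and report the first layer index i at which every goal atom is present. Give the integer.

F0 = init (5 atoms)
F1 = F0 ∪ {clear(c), clear(d), clear(e), marked(a), marked(c), marked(d), marked(e), near(a), near(e)}  (14 atoms)
goal ⊆ F1  ⇒  h_max = 1

1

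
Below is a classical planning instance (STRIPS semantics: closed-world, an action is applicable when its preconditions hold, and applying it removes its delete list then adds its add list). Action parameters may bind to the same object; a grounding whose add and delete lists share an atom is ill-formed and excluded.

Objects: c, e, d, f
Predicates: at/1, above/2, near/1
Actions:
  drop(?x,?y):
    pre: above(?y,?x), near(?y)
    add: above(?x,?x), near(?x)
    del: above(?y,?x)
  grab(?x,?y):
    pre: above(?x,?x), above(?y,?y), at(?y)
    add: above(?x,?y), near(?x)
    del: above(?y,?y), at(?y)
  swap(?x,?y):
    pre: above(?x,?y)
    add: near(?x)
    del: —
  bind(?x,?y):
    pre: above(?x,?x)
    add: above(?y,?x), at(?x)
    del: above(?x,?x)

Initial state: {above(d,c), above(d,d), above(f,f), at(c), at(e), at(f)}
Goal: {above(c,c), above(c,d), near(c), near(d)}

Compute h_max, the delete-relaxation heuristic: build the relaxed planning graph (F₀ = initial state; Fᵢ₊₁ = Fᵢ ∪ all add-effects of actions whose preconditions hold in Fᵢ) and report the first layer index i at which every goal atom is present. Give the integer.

F0 = init (6 atoms)
F1 = F0 ∪ {above(c,d), above(c,f), above(d,f), above(e,d), above(e,f), above(f,d), at(d), near(d), near(f)}  (15 atoms)
F2 = F1 ∪ {above(c,c), near(c), near(e)}  (18 atoms)
goal ⊆ F2  ⇒  h_max = 2

2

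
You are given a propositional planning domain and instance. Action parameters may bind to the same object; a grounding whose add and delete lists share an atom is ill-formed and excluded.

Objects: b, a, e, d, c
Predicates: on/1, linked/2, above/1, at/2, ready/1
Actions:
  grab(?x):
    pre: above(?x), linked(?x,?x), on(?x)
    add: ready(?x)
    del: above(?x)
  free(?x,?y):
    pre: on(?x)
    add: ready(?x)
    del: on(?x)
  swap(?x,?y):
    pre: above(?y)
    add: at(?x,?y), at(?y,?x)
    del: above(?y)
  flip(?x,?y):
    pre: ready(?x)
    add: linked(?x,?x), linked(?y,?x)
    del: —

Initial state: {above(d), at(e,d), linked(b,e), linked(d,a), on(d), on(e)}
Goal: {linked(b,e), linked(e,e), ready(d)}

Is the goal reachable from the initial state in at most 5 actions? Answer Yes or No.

1. free(e,b)  →  {above(d), at(e,d), linked(b,e), linked(d,a), on(d), ready(e)}
2. free(d,b)  →  {above(d), at(e,d), linked(b,e), linked(d,a), ready(d), ready(e)}
3. flip(e,b)  →  {above(d), at(e,d), linked(b,e), linked(d,a), linked(e,e), ready(d), ready(e)}
optimal plan length = 3; 3 ≤ 5

Yes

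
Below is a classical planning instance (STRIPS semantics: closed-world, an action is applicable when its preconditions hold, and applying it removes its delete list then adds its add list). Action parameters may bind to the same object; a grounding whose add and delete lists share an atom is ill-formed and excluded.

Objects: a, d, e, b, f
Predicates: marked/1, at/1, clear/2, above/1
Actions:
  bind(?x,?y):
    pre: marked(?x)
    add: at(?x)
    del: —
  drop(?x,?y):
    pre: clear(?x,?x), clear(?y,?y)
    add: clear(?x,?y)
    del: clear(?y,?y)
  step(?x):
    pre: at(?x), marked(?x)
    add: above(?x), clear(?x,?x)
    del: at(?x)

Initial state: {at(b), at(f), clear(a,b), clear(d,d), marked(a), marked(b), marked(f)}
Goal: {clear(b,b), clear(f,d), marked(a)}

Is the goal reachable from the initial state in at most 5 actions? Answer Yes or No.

1. step(b)  →  {above(b), at(f), clear(a,b), clear(b,b), clear(d,d), marked(a), marked(b), marked(f)}
2. step(f)  →  {above(b), above(f), clear(a,b), clear(b,b), clear(d,d), clear(f,f), marked(a), marked(b), marked(f)}
3. drop(f,d)  →  {above(b), above(f), clear(a,b), clear(b,b), clear(f,d), clear(f,f), marked(a), marked(b), marked(f)}
optimal plan length = 3; 3 ≤ 5

Yes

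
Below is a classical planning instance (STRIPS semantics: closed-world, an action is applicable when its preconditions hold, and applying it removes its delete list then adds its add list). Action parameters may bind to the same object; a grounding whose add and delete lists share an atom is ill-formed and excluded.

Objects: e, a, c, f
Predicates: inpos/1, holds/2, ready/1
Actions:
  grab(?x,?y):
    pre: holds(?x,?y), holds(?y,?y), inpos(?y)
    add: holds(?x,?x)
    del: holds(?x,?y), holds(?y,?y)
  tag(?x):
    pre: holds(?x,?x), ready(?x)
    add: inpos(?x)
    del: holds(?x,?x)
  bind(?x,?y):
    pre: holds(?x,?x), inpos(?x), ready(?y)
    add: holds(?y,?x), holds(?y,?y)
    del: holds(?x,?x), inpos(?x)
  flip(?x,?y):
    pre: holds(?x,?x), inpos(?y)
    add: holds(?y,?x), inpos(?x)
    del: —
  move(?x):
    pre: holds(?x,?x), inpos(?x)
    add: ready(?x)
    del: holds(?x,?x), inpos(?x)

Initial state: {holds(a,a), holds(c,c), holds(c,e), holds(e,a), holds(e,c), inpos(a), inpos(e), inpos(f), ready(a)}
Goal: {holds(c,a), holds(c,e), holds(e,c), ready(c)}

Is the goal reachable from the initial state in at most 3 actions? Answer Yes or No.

1. flip(c,e)  →  {holds(a,a), holds(c,c), holds(c,e), holds(e,a), holds(e,c), inpos(a), inpos(c), inpos(e), inpos(f), ready(a)}
2. flip(a,c)  →  {holds(a,a), holds(c,a), holds(c,c), holds(c,e), holds(e,a), holds(e,c), inpos(a), inpos(c), inpos(e), inpos(f), ready(a)}
3. move(c)  →  {holds(a,a), holds(c,a), holds(c,e), holds(e,a), holds(e,c), inpos(a), inpos(e), inpos(f), ready(a), ready(c)}
optimal plan length = 3; 3 ≤ 3

Yes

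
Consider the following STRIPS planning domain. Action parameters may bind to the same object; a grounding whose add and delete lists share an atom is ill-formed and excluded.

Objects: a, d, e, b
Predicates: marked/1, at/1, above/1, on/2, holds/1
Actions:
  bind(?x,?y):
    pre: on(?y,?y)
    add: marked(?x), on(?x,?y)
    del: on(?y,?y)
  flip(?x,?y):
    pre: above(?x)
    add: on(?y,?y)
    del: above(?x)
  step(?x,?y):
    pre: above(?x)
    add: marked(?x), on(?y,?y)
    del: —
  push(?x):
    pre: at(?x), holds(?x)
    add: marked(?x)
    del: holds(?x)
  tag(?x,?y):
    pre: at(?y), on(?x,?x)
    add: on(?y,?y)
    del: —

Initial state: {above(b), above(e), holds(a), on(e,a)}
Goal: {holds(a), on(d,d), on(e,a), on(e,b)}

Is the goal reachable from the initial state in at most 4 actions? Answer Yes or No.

Yes

1. flip(e,d)  →  {above(b), holds(a), on(d,d), on(e,a)}
2. flip(b,b)  →  {holds(a), on(b,b), on(d,d), on(e,a)}
3. bind(e,b)  →  {holds(a), marked(e), on(d,d), on(e,a), on(e,b)}
optimal plan length = 3; 3 ≤ 4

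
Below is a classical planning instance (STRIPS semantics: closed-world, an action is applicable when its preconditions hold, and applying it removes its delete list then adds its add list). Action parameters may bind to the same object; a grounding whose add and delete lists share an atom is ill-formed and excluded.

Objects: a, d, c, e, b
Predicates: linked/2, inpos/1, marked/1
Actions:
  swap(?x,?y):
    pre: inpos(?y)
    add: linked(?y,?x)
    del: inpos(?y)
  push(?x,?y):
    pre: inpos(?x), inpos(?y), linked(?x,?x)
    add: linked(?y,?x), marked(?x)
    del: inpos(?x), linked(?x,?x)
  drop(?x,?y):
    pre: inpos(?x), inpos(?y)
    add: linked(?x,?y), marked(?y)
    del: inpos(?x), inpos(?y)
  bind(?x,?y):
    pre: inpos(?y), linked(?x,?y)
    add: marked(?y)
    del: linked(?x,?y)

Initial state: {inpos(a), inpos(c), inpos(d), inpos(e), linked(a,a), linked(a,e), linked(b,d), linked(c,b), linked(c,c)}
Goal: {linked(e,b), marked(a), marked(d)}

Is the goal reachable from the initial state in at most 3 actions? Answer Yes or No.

Yes

1. swap(b,e)  →  {inpos(a), inpos(c), inpos(d), linked(a,a), linked(a,e), linked(b,d), linked(c,b), linked(c,c), linked(e,b)}
2. push(a,d)  →  {inpos(c), inpos(d), linked(a,e), linked(b,d), linked(c,b), linked(c,c), linked(d,a), linked(e,b), marked(a)}
3. drop(d,d)  →  {inpos(c), linked(a,e), linked(b,d), linked(c,b), linked(c,c), linked(d,a), linked(d,d), linked(e,b), marked(a), marked(d)}
optimal plan length = 3; 3 ≤ 3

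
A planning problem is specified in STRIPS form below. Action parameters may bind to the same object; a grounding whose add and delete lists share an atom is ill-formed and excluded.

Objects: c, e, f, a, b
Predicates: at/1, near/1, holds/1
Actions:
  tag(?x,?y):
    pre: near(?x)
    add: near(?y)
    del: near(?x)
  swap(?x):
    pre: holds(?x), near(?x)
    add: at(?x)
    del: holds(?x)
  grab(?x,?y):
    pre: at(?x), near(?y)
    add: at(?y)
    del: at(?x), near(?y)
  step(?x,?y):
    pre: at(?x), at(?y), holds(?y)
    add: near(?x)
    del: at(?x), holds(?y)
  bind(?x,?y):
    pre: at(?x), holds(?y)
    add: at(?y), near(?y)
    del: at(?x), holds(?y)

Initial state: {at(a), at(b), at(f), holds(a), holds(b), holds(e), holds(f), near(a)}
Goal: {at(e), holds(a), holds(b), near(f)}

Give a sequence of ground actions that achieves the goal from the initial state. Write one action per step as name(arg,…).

1. tag(a,f)  →  {at(a), at(b), at(f), holds(a), holds(b), holds(e), holds(f), near(f)}
2. bind(f,e)  →  {at(a), at(b), at(e), holds(a), holds(b), holds(f), near(e), near(f)}

tag(a,f); bind(f,e)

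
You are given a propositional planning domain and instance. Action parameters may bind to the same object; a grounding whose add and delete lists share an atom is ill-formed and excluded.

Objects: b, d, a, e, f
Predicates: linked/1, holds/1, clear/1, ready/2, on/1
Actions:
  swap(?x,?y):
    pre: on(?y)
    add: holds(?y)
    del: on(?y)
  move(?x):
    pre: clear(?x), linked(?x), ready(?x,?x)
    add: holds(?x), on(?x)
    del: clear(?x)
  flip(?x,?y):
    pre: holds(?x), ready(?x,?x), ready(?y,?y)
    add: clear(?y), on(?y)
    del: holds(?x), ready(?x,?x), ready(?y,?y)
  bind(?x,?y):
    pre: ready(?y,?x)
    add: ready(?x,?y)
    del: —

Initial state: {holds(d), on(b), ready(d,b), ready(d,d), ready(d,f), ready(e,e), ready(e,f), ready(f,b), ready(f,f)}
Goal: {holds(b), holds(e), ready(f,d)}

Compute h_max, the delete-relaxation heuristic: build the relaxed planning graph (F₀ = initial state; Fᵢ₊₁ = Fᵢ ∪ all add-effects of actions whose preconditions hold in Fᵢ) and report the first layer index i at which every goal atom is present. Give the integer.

F0 = init (9 atoms)
F1 = F0 ∪ {clear(d), clear(e), clear(f), holds(b), on(d), on(e), on(f), ready(b,d), ready(b,f), ready(f,d), ready(f,e)}  (20 atoms)
F2 = F1 ∪ {holds(e), holds(f)}  (22 atoms)
goal ⊆ F2  ⇒  h_max = 2

2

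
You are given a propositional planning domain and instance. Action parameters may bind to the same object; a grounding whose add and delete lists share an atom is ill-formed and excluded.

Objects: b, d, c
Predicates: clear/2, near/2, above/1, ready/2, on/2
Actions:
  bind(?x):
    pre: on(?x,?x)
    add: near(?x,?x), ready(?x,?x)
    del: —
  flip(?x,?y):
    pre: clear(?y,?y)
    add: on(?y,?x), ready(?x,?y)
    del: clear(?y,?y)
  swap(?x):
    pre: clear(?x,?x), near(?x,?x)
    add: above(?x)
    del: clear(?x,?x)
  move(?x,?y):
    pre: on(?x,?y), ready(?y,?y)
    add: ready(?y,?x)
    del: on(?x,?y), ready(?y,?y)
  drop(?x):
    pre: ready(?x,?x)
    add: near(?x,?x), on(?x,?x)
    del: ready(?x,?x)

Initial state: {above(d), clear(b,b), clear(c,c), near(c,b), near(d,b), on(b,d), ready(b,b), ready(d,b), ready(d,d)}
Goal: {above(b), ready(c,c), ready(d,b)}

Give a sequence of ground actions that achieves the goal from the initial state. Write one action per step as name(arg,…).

flip(c,c); drop(b); swap(b)

1. flip(c,c)  →  {above(d), clear(b,b), near(c,b), near(d,b), on(b,d), on(c,c), ready(b,b), ready(c,c), ready(d,b), ready(d,d)}
2. drop(b)  →  {above(d), clear(b,b), near(b,b), near(c,b), near(d,b), on(b,b), on(b,d), on(c,c), ready(c,c), ready(d,b), ready(d,d)}
3. swap(b)  →  {above(b), above(d), near(b,b), near(c,b), near(d,b), on(b,b), on(b,d), on(c,c), ready(c,c), ready(d,b), ready(d,d)}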